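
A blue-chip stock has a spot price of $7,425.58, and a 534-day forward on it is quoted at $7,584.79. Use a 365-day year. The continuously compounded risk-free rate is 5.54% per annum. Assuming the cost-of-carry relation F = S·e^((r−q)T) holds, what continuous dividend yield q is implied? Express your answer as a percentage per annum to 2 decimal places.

4.09%

From F = S·e^((r−q)T): (r − q) = ln(F/S)/T
ln(7584.79/7425.58) = ln(1.021441) = 0.021214
(r − q) = 0.021214 / (534/365) = 0.014500
q = r − ln(F/S)/T = 0.0554 − 0.014500 = 0.040900
q = 4.09%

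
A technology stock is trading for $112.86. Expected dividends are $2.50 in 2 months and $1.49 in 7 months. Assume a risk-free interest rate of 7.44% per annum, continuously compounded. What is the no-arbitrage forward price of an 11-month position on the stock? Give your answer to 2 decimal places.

PV(dividends) I = 2.50·e^(−0.0744·2/12) + 1.49·e^(−0.0744·7/12)
I = 2.4692 + 1.4267 = 3.8959
F = (S − I)·e^(rT) = (112.86 − 3.8959) · e^(0.0744·11/12)
= 108.9641 · e^0.068200 = 108.9641 × 1.070579 = $116.65

$116.65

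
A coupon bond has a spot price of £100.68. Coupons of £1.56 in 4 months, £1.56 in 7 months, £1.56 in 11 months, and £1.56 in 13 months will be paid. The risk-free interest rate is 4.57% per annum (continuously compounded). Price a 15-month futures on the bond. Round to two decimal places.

PV(coupons) I = 1.56·e^(−0.0457·4/12) + 1.56·e^(−0.0457·7/12) + 1.56·e^(−0.0457·11/12) + 1.56·e^(−0.0457·13/12)
I = 1.5364 + 1.5190 + 1.4960 + 1.4846 = 6.0360
F = (S − I)·e^(rT) = (100.68 − 6.0360) · e^(0.0457·15/12)
= 94.6440 · e^0.057125 = 94.6440 × 1.058788 = £100.21

£100.21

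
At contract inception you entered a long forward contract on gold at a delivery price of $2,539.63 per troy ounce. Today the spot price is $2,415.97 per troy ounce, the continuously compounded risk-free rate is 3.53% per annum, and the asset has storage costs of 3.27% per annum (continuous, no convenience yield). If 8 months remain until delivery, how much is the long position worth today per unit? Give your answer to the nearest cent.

-$11.35 per troy ounce

Current fair forward for the remaining 8 months: F = S·e^((r + u)·T), (r + u) = 0.0353 + 0.0327 = 0.0680
F = 2415.97 · e^(0.0680 × 8/12) = 2415.97 × 1.04637659 = 2528.0145
Value of long forward = (F − K)·e^(−rT) = (2528.0145 − 2539.63) · e^(−0.0353·8/12)
= -11.6155 × 0.97674142 = -11.35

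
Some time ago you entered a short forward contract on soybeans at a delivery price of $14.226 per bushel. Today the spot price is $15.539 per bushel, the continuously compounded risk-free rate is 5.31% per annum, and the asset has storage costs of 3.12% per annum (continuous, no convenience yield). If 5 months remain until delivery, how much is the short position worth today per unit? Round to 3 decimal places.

-$1.828 per bushel

Current fair forward for the remaining 5 months: F = S·e^((r + u)·T), (r + u) = 0.0531 + 0.0312 = 0.0843
F = 15.539 · e^(0.0843 × 5/12) = 15.539 × 1.035749 = 16.0945
Value of long forward = (F − K)·e^(−rT) = (16.0945 − 14.226) · e^(−0.0531·5/12)
= 1.8685 × 0.978118 = 1.828
Short position value = −(long value) = -$1.828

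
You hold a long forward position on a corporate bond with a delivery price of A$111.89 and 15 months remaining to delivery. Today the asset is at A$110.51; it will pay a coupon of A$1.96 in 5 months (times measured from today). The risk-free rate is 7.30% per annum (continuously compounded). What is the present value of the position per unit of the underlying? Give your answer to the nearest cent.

A$6.48

PV(remaining coupons) I = 1.96·e^(−0.0730·5/12) = 1.9013
Current forward F = (S − I)·e^(rT) = (110.51 − 1.9013)·e^(0.0730·15/12) = 108.6087 × 1.095543 = 118.9855
Value (long) = (F − K)·e^(−rT) = (118.9855 − 111.89) × 0.912789 = 6.4767
Value = A$6.48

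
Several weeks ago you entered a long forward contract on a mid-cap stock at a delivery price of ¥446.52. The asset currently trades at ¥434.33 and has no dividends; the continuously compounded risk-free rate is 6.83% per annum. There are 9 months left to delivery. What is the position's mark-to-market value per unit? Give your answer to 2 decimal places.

¥10.11

Current fair forward for the remaining 9 months: F = S·e^(r·T), r = 0.0683
F = 434.33 · e^(0.0683 × 9/12) = 434.33 × 1.052560 = 457.1584
Value of long forward = (F − K)·e^(−rT) = (457.1584 − 446.52) · e^(−0.0683·9/12)
= 10.6384 × 0.950065 = 10.11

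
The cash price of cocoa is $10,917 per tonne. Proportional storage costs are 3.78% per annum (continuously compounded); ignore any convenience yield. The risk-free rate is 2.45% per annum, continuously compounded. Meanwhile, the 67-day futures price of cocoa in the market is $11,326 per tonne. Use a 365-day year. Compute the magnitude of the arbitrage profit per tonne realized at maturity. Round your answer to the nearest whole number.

$283 per tonne

Fair futures: F* = S·e^(carry·T), with carry = (r + u) = 0.0245 + 0.0378 = 0.0623
F* = 10917 · e^(0.0623 × 67/365) = 10917 · e^0.011436 = 10917 × 1.011502 = $11042.5673
Market $11326 > fair $11042.5673: forward overpriced → cash-and-carry (buy spot, short the forward).
At maturity, profit = |F_mkt − F*| = |11326 − 11042.5673| = $283 per tonne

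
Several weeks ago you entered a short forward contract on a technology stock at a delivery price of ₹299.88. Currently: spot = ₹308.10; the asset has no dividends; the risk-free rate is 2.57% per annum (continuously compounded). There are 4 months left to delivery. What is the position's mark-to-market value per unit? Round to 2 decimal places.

Current fair forward for the remaining 4 months: F = S·e^(r·T), r = 0.0257
F = 308.10 · e^(0.0257 × 4/12) = 308.10 × 1.008603 = 310.7506
Value of long forward = (F − K)·e^(−rT) = (310.7506 − 299.88) · e^(−0.0257·4/12)
= 10.8706 × 0.991470 = 10.78
Short position value = −(long value) = -₹10.78

-₹10.78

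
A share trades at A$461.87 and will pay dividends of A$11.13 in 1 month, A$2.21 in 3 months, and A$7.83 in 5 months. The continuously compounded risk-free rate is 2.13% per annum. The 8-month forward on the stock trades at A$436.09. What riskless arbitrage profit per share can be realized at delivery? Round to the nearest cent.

A$11.01 per share

PV(dividends) I = 11.13·e^(−0.0213·1/12) + 2.21·e^(−0.0213·3/12) + 7.83·e^(−0.0213·5/12) = 21.0693
Fair forward F* = (S − I)·e^(rT) = (461.87 − 21.0693)·e^0.014200 = 440.8007 × 1.014301 = 447.1046
Market A$436.09 < fair 447.1046: forward underpriced → reverse cash-and-carry (short the stock, invest proceeds at r, pay the dividends, go long the forward).
Profit at T = |F_mkt − F*| = |436.09 − 447.1046| = A$11.01 per share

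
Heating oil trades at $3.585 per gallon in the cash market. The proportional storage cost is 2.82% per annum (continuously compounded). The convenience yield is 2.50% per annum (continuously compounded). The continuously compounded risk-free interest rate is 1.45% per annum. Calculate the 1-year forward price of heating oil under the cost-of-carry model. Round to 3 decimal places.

Net carry = r + u − y = 0.0145 + 0.0282 − 0.0250 = 0.0177
F = S·e^((r+u−y)T) = 3.585 · e^(0.0177 × 1) = 3.585 · e^0.017700
= 3.585 × 1.017858 = $3.649 per gallon

$3.649 per gallon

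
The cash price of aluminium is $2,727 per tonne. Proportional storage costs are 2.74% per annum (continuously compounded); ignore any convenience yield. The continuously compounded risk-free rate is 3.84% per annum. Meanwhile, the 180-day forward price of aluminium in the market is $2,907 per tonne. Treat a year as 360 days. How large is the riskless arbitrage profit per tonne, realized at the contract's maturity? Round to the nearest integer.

$89 per tonne

Fair forward: F* = S·e^(carry·T), with carry = (r + u) = 0.0384 + 0.0274 = 0.0658
F* = 2727 · e^(0.0658 × 180/360) = 2727 · e^0.032900 = 2727 × 1.033447 = $2818.2100
Market $2907 > fair $2818.2100: forward overpriced → cash-and-carry (buy spot, short the forward).
At maturity, profit = |F_mkt − F*| = |2907 − 2818.2100| = $89 per tonne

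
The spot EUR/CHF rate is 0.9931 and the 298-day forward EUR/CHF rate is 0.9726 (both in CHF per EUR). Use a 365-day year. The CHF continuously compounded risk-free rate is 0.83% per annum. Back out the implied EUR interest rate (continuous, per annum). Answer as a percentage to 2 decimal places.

F = S·e^((r_CHF − r_EUR)T) ⇒ r_EUR = r_CHF − ln(F/S)/T
ln(0.9726/0.9931) = -0.020858; /(298/365) = -0.025548
r_EUR = 0.0083 + 0.025548 = 0.033848
r_EUR = 3.38%

3.38%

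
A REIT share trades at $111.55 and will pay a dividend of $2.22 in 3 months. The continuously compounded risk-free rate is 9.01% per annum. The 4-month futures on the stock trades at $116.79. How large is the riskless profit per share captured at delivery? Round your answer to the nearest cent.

$4.08 per share

PV(dividends) I = 2.22·e^(−0.0901·3/12) = 2.1706
Fair futures F* = (S − I)·e^(rT) = (111.55 − 2.1706)·e^0.030033 = 109.3794 × 1.030489 = 112.7143
Market $116.79 > fair 112.7143: forward overpriced → cash-and-carry (borrow at r, buy the stock and collect the dividends, short the forward).
Profit at T = |F_mkt − F*| = |116.79 − 112.7143| = $4.08 per share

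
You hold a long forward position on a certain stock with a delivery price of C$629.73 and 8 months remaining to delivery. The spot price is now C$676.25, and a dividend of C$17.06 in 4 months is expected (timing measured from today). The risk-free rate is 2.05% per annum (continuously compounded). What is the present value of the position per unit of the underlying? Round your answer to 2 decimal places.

C$38.12

PV(remaining dividends) I = 17.06·e^(−0.0205·4/12) = 16.9438
Current forward F = (S − I)·e^(rT) = (676.25 − 16.9438)·e^(0.0205·8/12) = 659.3062 × 1.013760 = 668.3783
Value (long) = (F − K)·e^(−rT) = (668.3783 − 629.73) × 0.986426 = 38.1237
Value = C$38.12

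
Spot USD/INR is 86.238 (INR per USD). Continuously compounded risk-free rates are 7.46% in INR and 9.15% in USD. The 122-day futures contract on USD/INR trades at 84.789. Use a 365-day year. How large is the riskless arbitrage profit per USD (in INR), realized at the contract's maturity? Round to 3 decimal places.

Fair futures: F* = S·e^(carry·T), with carry = (r_INR − r_USD) = 0.0746 − 0.0915 = -0.0169
F* = 86.238 · e^(-0.0169 × 122/365) = 86.238 · e^-0.005649 = 86.238 × 0.994367 = 85.7522
Market 84.789 < fair 85.7522: forward underpriced → reverse cash-and-carry (short spot, go long the forward).
At maturity, profit = |F_mkt − F*| = |84.789 − 85.7522| = 0.963 per USD (in INR)

0.963 per USD (in INR)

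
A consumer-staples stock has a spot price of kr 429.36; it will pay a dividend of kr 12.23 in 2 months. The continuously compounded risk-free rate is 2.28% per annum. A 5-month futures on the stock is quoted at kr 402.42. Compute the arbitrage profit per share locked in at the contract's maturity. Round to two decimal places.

PV(dividends) I = 12.23·e^(−0.0228·2/12) = 12.1836
Fair futures F* = (S − I)·e^(rT) = (429.36 − 12.1836)·e^0.009500 = 417.1764 × 1.009545 = 421.1583
Market kr 402.42 < fair 421.1583: forward underpriced → reverse cash-and-carry (short the stock, invest proceeds at r, pay the dividends, go long the forward).
Profit at T = |F_mkt − F*| = |402.42 − 421.1583| = kr 18.74 per share

kr 18.74 per share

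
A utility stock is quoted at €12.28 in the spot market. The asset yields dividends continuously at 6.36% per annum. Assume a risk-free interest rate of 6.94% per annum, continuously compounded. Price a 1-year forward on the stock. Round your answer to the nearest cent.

€12.35

F = S·e^((r − q)T) = 12.28 · e^((0.0694 − 0.0636) × 12/12)
= 12.28 · e^0.005800 = 12.28 × 1.005817
F = €12.35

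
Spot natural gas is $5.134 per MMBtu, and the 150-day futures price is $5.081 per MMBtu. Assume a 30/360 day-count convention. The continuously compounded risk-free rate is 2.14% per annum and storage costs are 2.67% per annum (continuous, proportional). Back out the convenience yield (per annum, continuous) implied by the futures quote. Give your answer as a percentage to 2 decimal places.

7.30%

F = S·e^((r+u−y)T) ⇒ (r+u−y) = ln(F/S)/T
ln(5.081/5.134) = -0.010377; /T ⇒ -0.024905
y = r + u − ln(F/S)/T = 0.0214 + 0.0267 + 0.024905 = 0.073005
y = 7.30%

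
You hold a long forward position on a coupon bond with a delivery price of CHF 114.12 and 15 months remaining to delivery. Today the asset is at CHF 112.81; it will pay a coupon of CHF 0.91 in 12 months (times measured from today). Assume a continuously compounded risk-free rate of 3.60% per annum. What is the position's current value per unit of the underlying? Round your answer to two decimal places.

PV(remaining coupons) I = 0.91·e^(−0.0360·12/12) = 0.8778
Current forward F = (S − I)·e^(rT) = (112.81 − 0.8778)·e^(0.0360·15/12) = 111.9322 × 1.046028 = 117.0842
Value (long) = (F − K)·e^(−rT) = (117.0842 − 114.12) × 0.955997 = 2.8338
Value = CHF 2.83

CHF 2.83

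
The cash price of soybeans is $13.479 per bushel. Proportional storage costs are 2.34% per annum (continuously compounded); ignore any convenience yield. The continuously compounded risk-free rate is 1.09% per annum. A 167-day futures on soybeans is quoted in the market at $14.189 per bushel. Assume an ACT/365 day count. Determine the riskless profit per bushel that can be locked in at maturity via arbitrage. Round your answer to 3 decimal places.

Fair futures: F* = S·e^(carry·T), with carry = (r + u) = 0.0109 + 0.0234 = 0.0343
F* = 13.479 · e^(0.0343 × 167/365) = 13.479 · e^0.015693 = 13.479 × 1.015817 = $13.6922
Market $14.189 > fair $13.6922: forward overpriced → cash-and-carry (buy spot, short the forward).
At maturity, profit = |F_mkt − F*| = |14.189 − 13.6922| = $0.497 per bushel

$0.497 per bushel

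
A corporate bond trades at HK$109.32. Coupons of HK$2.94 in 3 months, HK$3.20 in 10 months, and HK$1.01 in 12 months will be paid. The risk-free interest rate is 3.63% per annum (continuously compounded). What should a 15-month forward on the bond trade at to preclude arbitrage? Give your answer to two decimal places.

PV(coupons) I = 2.94·e^(−0.0363·3/12) + 3.20·e^(−0.0363·10/12) + 1.01·e^(−0.0363·12/12)
I = 2.9134 + 3.1046 + 0.9740 = 6.9920
F = (S − I)·e^(rT) = (109.32 − 6.9920) · e^(0.0363·15/12)
= 102.3280 · e^0.045375 = 102.3280 × 1.046420 = HK$107.08

HK$107.08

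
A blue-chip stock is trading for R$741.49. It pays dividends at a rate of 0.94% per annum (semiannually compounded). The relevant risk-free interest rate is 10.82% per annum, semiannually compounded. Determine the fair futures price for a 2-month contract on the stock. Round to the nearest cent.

F = S · (1+r/2)^(2T) / (1+q/2)^(2T)
= 741.49 × 1.017718 / 1.001564 = 741.49 × 1.016129
F = R$753.45

R$753.45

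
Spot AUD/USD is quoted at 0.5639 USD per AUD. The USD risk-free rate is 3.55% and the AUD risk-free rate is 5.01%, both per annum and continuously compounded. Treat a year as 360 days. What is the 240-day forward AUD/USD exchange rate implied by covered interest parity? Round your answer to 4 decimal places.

0.5584

F = S·e^((r_USD − r_AUD)T) = 0.5639 · e^((0.0355 − 0.0501) × 240/360)
= 0.5639 · e^-0.009733 = 0.5639 × 0.990314
F = 0.5584 USD per AUD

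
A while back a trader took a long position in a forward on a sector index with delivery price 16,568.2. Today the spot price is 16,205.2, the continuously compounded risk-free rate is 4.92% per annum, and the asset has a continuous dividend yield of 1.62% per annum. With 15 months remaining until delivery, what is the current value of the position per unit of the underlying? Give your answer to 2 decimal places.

300.39

Current fair forward for the remaining 15 months: F = S·e^((r − q)·T), (r − q) = 0.0492 − 0.0162 = 0.0330
F = 16205.2 · e^(0.0330 × 15/12) = 16205.2 × 1.04211260 = 16887.6431
Value of long forward = (F − K)·e^(−rT) = (16887.6431 − 16568.2) · e^(−0.0492·15/12)
= 319.4431 × 0.94035295 = 300.39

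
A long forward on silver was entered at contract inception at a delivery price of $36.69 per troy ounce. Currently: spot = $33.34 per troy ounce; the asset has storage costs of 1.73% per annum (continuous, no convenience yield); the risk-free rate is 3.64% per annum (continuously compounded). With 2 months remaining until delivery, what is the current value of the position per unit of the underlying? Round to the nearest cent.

-$3.03 per troy ounce

Current fair forward for the remaining 2 months: F = S·e^((r + u)·T), (r + u) = 0.0364 + 0.0173 = 0.0537
F = 33.34 · e^(0.0537 × 2/12) = 33.34 × 1.008990 = 33.6397
Value of long forward = (F − K)·e^(−rT) = (33.6397 − 36.69) · e^(−0.0364·2/12)
= -3.0503 × 0.993952 = -3.03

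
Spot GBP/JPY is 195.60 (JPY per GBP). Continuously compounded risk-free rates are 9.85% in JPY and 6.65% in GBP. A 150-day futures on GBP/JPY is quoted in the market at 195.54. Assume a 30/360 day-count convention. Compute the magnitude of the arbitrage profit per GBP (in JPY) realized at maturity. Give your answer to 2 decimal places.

2.69 per GBP (in JPY)

Fair futures: F* = S·e^(carry·T), with carry = (r_JPY − r_GBP) = 0.0985 − 0.0665 = 0.0320
F* = 195.60 · e^(0.0320 × 150/360) = 195.60 · e^0.013333 = 195.60 × 1.013422 = 198.2253
Market 195.54 < fair 198.2253: forward underpriced → reverse cash-and-carry (short spot, go long the forward).
At maturity, profit = |F_mkt − F*| = |195.54 − 198.2253| = 2.69 per GBP (in JPY)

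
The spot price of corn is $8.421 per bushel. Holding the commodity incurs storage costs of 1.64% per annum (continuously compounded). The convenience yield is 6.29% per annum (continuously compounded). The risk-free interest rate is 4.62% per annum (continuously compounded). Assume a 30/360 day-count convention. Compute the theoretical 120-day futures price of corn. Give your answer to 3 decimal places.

$8.420 per bushel

Net carry = r + u − y = 0.0462 + 0.0164 − 0.0629 = -0.0003
F = S·e^((r+u−y)T) = 8.421 · e^(-0.0003 × 120/360) = 8.421 · e^-0.000100
= 8.421 × 0.999900 = $8.420 per bushel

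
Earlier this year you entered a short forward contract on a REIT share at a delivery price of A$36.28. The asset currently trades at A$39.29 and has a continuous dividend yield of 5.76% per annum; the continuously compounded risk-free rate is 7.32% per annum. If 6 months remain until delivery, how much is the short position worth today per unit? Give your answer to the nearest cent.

-A$3.20

Current fair forward for the remaining 6 months: F = S·e^((r − q)·T), (r − q) = 0.0732 − 0.0576 = 0.0156
F = 39.29 · e^(0.0156 × 6/12) = 39.29 × 1.007830 = 39.5976
Value of long forward = (F − K)·e^(−rT) = (39.5976 − 36.28) · e^(−0.0732·6/12)
= 3.3176 × 0.964062 = 3.20
Short position value = −(long value) = -A$3.20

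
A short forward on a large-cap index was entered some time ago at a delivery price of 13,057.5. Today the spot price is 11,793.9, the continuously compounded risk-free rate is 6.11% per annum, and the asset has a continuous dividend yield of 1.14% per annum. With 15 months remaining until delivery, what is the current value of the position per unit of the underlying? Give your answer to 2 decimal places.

Current fair forward for the remaining 15 months: F = S·e^((r − q)·T), (r − q) = 0.0611 − 0.0114 = 0.0497
F = 11793.9 · e^(0.0497 × 15/12) = 11793.9 × 1.06409535 = 12549.8341
Value of long forward = (F − K)·e^(−rT) = (12549.8341 − 13057.5) · e^(−0.0611·15/12)
= -507.6659 × 0.92646872 = -470.34
Short position value = −(long value) = 470.34

470.34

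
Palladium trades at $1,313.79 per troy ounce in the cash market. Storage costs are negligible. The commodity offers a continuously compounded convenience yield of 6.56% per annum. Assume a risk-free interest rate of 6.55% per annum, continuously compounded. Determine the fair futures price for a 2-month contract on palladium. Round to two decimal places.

$1,313.77 per troy ounce

Net carry = r + u − y = 0.0655 + 0.0000 − 0.0656 = -0.0001
F = S·e^((r+u−y)T) = 1313.79 · e^(-0.0001 × 2/12) = 1313.79 · e^-0.00001667
= 1313.79 × 0.99998333 = $1,313.77 per troy ounce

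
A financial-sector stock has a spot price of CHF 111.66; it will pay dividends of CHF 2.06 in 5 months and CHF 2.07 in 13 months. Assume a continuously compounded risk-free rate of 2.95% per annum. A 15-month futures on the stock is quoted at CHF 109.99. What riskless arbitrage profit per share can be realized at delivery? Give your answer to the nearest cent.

CHF 1.67 per share

PV(dividends) I = 2.06·e^(−0.0295·5/12) + 2.07·e^(−0.0295·13/12) = 4.0397
Fair futures F* = (S − I)·e^(rT) = (111.66 − 4.0397)·e^0.036875 = 107.6203 × 1.037563 = 111.6628
Market CHF 109.99 < fair 111.6628: forward underpriced → reverse cash-and-carry (short the stock, invest proceeds at r, pay the dividends, go long the forward).
Profit at T = |F_mkt − F*| = |109.99 − 111.6628| = CHF 1.67 per share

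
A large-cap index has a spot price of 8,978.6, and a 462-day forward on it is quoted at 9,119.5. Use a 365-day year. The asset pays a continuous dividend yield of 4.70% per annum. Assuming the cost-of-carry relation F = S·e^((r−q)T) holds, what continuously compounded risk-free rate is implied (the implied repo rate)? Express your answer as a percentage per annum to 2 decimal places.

5.93%

From F = S·e^((r−q)T): (r − q) = ln(F/S)/T
ln(9119.5/8978.6) = ln(1.015693) = 0.015571
(r − q) = 0.015571 / (462/365) = 0.012302
r = ln(F/S)/T + q = 0.012302 + 0.0470 = 0.059302
r = 5.93%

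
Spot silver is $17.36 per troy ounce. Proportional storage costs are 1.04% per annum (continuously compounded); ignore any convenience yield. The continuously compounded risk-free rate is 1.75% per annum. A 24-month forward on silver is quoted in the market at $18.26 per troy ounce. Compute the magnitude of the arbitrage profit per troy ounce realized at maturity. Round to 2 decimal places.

$0.10 per troy ounce

Fair forward: F* = S·e^(carry·T), with carry = (r + u) = 0.0175 + 0.0104 = 0.0279
F* = 17.36 · e^(0.0279 × 24/12) = 17.36 · e^0.055800 = 17.36 × 1.057386 = $18.3562
Market $18.26 < fair $18.3562: forward underpriced → reverse cash-and-carry (short spot, go long the forward).
At maturity, profit = |F_mkt − F*| = |18.26 − 18.3562| = $0.10 per troy ounce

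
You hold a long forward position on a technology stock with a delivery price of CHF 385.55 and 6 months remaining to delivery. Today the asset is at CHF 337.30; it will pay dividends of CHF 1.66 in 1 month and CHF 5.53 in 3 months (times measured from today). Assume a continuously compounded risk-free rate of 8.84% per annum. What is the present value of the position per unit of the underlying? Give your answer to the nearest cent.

PV(remaining dividends) I = 1.66·e^(−0.0884·1/12) + 5.53·e^(−0.0884·3/12) = 7.0569
Current forward F = (S − I)·e^(rT) = (337.30 − 7.0569)·e^(0.0884·6/12) = 330.2431 × 1.045191 = 345.1671
Value (long) = (F − K)·e^(−rT) = (345.1671 − 385.55) × 0.956763 = -38.6369
Value = -CHF 38.64

-CHF 38.64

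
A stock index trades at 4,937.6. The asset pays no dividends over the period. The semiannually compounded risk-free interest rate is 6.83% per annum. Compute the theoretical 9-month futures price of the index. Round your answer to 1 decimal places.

5,192.7

F = S · (1+r/2)^(2T)
= 4937.6 × 1.051660
F = 5,192.7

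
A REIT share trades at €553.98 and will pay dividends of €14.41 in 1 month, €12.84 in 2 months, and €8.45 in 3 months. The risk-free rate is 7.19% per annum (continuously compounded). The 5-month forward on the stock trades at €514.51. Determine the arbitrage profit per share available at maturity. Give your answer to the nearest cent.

PV(dividends) I = 14.41·e^(−0.0719·1/12) + 12.84·e^(−0.0719·2/12) + 8.45·e^(−0.0719·3/12) = 35.3104
Fair forward F* = (S − I)·e^(rT) = (553.98 − 35.3104)·e^0.029958 = 518.6696 × 1.030411 = 534.4429
Market €514.51 < fair 534.4429: forward underpriced → reverse cash-and-carry (short the stock, invest proceeds at r, pay the dividends, go long the forward).
Profit at T = |F_mkt − F*| = |514.51 − 534.4429| = €19.93 per share

€19.93 per share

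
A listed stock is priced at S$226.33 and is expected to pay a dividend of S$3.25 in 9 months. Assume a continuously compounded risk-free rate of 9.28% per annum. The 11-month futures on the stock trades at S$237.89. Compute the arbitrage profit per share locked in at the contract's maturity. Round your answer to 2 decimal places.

PV(dividends) I = 3.25·e^(−0.0928·9/12) = 3.0315
Fair futures F* = (S − I)·e^(rT) = (226.33 − 3.0315)·e^0.085067 = 223.2985 × 1.088790 = 243.1252
Market S$237.89 < fair 243.1252: forward underpriced → reverse cash-and-carry (short the stock, invest proceeds at r, pay the dividends, go long the forward).
Profit at T = |F_mkt − F*| = |237.89 − 243.1252| = S$5.24 per share

S$5.24 per share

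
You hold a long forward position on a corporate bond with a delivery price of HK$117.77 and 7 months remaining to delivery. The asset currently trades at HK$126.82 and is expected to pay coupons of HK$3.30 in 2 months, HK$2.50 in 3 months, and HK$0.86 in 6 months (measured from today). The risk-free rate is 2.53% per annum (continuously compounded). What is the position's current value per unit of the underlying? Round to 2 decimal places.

PV(remaining coupons) I = 3.30·e^(−0.0253·2/12) + 2.50·e^(−0.0253·3/12) + 0.86·e^(−0.0253·6/12) = 6.6195
Current forward F = (S − I)·e^(rT) = (126.82 − 6.6195)·e^(0.0253·7/12) = 120.2005 × 1.014868 = 121.9876
Value (long) = (F − K)·e^(−rT) = (121.9876 − 117.77) × 0.985350 = 4.1558
Value = HK$4.16

HK$4.16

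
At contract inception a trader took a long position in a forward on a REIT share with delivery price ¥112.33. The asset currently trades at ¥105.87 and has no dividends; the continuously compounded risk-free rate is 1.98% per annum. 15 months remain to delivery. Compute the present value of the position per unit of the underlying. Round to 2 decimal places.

Current fair forward for the remaining 15 months: F = S·e^(r·T), r = 0.0198
F = 105.87 · e^(0.0198 × 15/12) = 105.87 × 1.025059 = 108.5230
Value of long forward = (F − K)·e^(−rT) = (108.5230 − 112.33) · e^(−0.0198·15/12)
= -3.8070 × 0.975554 = -3.71

-¥3.71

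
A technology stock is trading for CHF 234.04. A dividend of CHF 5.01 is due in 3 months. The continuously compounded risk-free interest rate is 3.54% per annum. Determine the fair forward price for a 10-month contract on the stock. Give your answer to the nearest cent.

PV(dividends) I = 5.01·e^(−0.0354·3/12)
I = 4.9659
F = (S − I)·e^(rT) = (234.04 − 4.9659) · e^(0.0354·10/12)
= 229.0741 · e^0.029500 = 229.0741 × 1.029939 = CHF 235.93

CHF 235.93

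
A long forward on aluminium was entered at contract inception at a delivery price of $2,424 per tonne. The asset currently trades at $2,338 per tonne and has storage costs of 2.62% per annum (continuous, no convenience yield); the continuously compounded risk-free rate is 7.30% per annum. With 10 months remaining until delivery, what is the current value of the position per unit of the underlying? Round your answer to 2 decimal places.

Current fair forward for the remaining 10 months: F = S·e^((r + u)·T), (r + u) = 0.0730 + 0.0262 = 0.0992
F = 2338 · e^(0.0992 × 10/12) = 2338 × 1.08617969 = 2539.4881
Value of long forward = (F − K)·e^(−rT) = (2539.4881 − 2424) · e^(−0.0730·10/12)
= 115.4881 × 0.94098006 = 108.67

$108.67 per tonne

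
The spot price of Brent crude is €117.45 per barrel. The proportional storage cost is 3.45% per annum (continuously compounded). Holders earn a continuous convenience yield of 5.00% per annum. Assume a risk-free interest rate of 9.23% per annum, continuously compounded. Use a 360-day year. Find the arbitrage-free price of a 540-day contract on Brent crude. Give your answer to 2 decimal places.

Net carry = r + u − y = 0.0923 + 0.0345 − 0.0500 = 0.0768
F = S·e^((r+u−y)T) = 117.45 · e^(0.0768 × 540/360) = 117.45 · e^0.115200
= 117.45 × 1.122098 = €131.79 per barrel

€131.79 per barrel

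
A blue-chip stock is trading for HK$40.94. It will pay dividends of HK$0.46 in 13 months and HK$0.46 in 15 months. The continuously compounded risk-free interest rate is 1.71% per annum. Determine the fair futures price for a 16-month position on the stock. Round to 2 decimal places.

PV(dividends) I = 0.46·e^(−0.0171·13/12) + 0.46·e^(−0.0171·15/12)
I = 0.4516 + 0.4503 = 0.9019
F = (S − I)·e^(rT) = (40.94 − 0.9019) · e^(0.0171·16/12)
= 40.0381 · e^0.022800 = 40.0381 × 1.023062 = HK$40.96

HK$40.96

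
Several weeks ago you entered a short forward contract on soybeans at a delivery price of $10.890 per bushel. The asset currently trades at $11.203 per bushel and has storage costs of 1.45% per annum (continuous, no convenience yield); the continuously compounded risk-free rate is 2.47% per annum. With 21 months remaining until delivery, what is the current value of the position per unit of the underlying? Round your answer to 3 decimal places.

Current fair forward for the remaining 21 months: F = S·e^((r + u)·T), (r + u) = 0.0247 + 0.0145 = 0.0392
F = 11.203 · e^(0.0392 × 21/12) = 11.203 × 1.071008 = 11.9985
Value of long forward = (F − K)·e^(−rT) = (11.9985 − 10.890) · e^(−0.0247·21/12)
= 1.1085 × 0.957696 = 1.062
Short position value = −(long value) = -$1.062

-$1.062 per bushel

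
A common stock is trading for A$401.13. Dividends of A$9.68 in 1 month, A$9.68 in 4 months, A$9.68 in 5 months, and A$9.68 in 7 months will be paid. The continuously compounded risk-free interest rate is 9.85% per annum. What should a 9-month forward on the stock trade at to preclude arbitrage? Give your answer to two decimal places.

PV(dividends) I = 9.68·e^(−0.0985·1/12) + 9.68·e^(−0.0985·4/12) + 9.68·e^(−0.0985·5/12) + 9.68·e^(−0.0985·7/12)
I = 9.6009 + 9.3673 + 9.2908 + 9.1395 = 37.3985
F = (S − I)·e^(rT) = (401.13 − 37.3985) · e^(0.0985·9/12)
= 363.7315 · e^0.073875 = 363.7315 × 1.076672 = A$391.62

A$391.62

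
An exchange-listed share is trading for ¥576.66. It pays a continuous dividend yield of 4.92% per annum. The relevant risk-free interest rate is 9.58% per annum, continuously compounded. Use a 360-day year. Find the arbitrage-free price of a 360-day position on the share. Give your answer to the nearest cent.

F = S·e^((r − q)T) = 576.66 · e^((0.0958 − 0.0492) × 360/360)
= 576.66 · e^0.046600 = 576.66 × 1.047703
F = ¥604.17

¥604.17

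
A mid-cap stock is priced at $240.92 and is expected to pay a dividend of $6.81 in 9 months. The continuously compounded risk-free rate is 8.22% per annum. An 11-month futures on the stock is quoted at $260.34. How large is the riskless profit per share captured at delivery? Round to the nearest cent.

$7.47 per share

PV(dividends) I = 6.81·e^(−0.0822·9/12) = 6.4028
Fair futures F* = (S − I)·e^(rT) = (240.92 − 6.4028)·e^0.075350 = 234.5172 × 1.078261 = 252.8708
Market $260.34 > fair 252.8708: forward overpriced → cash-and-carry (borrow at r, buy the stock and collect the dividends, short the forward).
Profit at T = |F_mkt − F*| = |260.34 − 252.8708| = $7.47 per share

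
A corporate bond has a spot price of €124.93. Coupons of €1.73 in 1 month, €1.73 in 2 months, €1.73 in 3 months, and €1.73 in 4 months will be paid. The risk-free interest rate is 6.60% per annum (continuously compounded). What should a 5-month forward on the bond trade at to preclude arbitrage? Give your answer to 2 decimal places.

€121.40

PV(coupons) I = 1.73·e^(−0.0660·1/12) + 1.73·e^(−0.0660·2/12) + 1.73·e^(−0.0660·3/12) + 1.73·e^(−0.0660·4/12)
I = 1.7205 + 1.7111 + 1.7017 + 1.6924 = 6.8257
F = (S − I)·e^(rT) = (124.93 − 6.8257) · e^(0.0660·5/12)
= 118.1043 · e^0.027500 = 118.1043 × 1.027882 = €121.40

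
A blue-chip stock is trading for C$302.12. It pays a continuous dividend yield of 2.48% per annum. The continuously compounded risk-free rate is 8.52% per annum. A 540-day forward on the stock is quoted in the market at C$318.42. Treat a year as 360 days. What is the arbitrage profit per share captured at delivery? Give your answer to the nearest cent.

Fair forward: F* = S·e^(carry·T), with carry = (r − q) = 0.0852 − 0.0248 = 0.0604
F* = 302.12 · e^(0.0604 × 540/360) = 302.12 · e^0.090600 = 302.12 × 1.094831 = C$330.7703
Market C$318.42 < fair C$330.7703: forward underpriced → reverse cash-and-carry (short spot, go long the forward).
At maturity, profit = |F_mkt − F*| = |318.42 − 330.7703| = C$12.35 per share

C$12.35 per share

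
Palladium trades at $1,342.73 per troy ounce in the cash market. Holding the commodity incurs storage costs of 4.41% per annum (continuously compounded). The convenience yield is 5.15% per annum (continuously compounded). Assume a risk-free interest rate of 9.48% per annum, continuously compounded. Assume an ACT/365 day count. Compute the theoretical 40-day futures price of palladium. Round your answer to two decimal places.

Net carry = r + u − y = 0.0948 + 0.0441 − 0.0515 = 0.0874
F = S·e^((r+u−y)T) = 1342.73 · e^(0.0874 × 40/365) = 1342.73 · e^0.00957808
= 1342.73 × 1.00962410 = $1,355.65 per troy ounce

$1,355.65 per troy ounce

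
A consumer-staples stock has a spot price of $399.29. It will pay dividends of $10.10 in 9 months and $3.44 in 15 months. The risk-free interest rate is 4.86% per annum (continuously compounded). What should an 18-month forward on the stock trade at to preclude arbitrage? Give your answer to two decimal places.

PV(dividends) I = 10.10·e^(−0.0486·9/12) + 3.44·e^(−0.0486·15/12)
I = 9.7385 + 3.2372 = 12.9757
F = (S − I)·e^(rT) = (399.29 − 12.9757) · e^(0.0486·18/12)
= 386.3143 · e^0.072900 = 386.3143 × 1.075623 = $415.53

$415.53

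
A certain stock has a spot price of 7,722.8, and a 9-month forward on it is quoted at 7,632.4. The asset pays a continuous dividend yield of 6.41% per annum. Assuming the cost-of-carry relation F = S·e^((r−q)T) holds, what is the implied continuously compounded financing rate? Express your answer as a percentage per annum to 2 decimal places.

4.84%

From F = S·e^((r−q)T): (r − q) = ln(F/S)/T
ln(7632.4/7722.8) = ln(0.988294) = -0.011775
(r − q) = -0.011775 / (9/12) = -0.015700
r = ln(F/S)/T + q = -0.015700 + 0.0641 = 0.048400
r = 4.84%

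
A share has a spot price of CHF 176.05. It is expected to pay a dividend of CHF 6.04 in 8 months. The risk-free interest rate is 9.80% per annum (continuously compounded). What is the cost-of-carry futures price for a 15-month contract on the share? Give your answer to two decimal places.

PV(dividends) I = 6.04·e^(−0.0980·8/12)
I = 5.6580
F = (S − I)·e^(rT) = (176.05 − 5.6580) · e^(0.0980·15/12)
= 170.3920 · e^0.122500 = 170.3920 × 1.130319 = CHF 192.60

CHF 192.60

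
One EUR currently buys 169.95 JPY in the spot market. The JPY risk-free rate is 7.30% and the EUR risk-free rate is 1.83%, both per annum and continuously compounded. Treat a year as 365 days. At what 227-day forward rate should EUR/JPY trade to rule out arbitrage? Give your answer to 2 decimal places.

F = S·e^((r_JPY − r_EUR)T) = 169.95 · e^((0.0730 − 0.0183) × 227/365)
= 169.95 · e^0.034019 = 169.95 × 1.034604
F = 175.83 JPY per EUR

175.83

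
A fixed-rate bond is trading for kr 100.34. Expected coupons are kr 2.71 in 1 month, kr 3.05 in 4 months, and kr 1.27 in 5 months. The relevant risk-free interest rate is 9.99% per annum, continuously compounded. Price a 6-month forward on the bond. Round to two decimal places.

PV(coupons) I = 2.71·e^(−0.0999·1/12) + 3.05·e^(−0.0999·4/12) + 1.27·e^(−0.0999·5/12)
I = 2.6875 + 2.9501 + 1.2182 = 6.8558
F = (S − I)·e^(rT) = (100.34 − 6.8558) · e^(0.0999·6/12)
= 93.4842 · e^0.049950 = 93.4842 × 1.051219 = kr 98.27

kr 98.27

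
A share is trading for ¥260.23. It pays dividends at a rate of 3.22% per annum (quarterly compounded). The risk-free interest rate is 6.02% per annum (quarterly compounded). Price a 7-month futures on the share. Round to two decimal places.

¥264.47

F = S · (1+r/4)^(4T) / (1+q/4)^(4T)
= 260.23 × 1.035470 / 1.018884 = 260.23 × 1.016279
F = ¥264.47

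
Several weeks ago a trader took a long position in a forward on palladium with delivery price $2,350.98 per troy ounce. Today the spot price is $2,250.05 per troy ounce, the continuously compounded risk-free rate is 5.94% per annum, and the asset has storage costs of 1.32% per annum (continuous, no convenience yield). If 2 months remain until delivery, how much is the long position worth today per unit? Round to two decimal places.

Current fair forward for the remaining 2 months: F = S·e^((r + u)·T), (r + u) = 0.0594 + 0.0132 = 0.0726
F = 2250.05 · e^(0.0726 × 2/12) = 2250.05 × 1.01217350 = 2277.4410
Value of long forward = (F − K)·e^(−rT) = (2277.4410 − 2350.98) · e^(−0.0594·2/12)
= -73.5390 × 0.99014884 = -72.81

-$72.81 per troy ounce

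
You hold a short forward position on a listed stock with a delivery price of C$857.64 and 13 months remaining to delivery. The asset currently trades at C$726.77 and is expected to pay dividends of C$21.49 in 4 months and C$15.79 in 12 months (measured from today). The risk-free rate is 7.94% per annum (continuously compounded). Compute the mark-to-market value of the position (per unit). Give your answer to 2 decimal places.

C$95.70

PV(remaining dividends) I = 21.49·e^(−0.0794·4/12) + 15.79·e^(−0.0794·12/12) = 35.5134
Current forward F = (S − I)·e^(rT) = (726.77 − 35.5134)·e^(0.0794·13/12) = 691.2566 × 1.089824 = 753.3480
Value (long) = (F − K)·e^(−rT) = (753.3480 − 857.64) × 0.917579 = -95.6961
Short position value = −(long value) = C$95.70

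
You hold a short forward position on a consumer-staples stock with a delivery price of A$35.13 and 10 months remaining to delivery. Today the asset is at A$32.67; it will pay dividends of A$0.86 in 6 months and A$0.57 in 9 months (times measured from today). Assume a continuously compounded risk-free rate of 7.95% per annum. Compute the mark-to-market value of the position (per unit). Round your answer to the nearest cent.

A$1.57

PV(remaining dividends) I = 0.86·e^(−0.0795·6/12) + 0.57·e^(−0.0795·9/12) = 1.3635
Current forward F = (S − I)·e^(rT) = (32.67 − 1.3635)·e^(0.0795·10/12) = 31.3065 × 1.068494 = 33.4508
Value (long) = (F − K)·e^(−rT) = (33.4508 − 35.13) × 0.935897 = -1.5716
Short position value = −(long value) = A$1.57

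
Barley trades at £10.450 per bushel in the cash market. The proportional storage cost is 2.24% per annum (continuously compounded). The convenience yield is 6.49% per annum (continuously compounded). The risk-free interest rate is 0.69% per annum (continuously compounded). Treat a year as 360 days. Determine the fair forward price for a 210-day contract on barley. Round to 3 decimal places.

Net carry = r + u − y = 0.0069 + 0.0224 − 0.0649 = -0.0356
F = S·e^((r+u−y)T) = 10.450 · e^(-0.0356 × 210/360) = 10.450 · e^-0.020767
= 10.450 × 0.979447 = £10.235 per bushel

£10.235 per bushel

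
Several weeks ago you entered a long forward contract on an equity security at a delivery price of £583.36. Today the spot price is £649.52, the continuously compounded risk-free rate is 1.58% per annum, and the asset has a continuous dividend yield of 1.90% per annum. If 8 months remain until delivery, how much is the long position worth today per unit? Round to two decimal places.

Current fair forward for the remaining 8 months: F = S·e^((r − q)·T), (r − q) = 0.0158 − 0.0190 = -0.0032
F = 649.52 · e^(-0.0032 × 8/12) = 649.52 × 0.997869 = 648.1359
Value of long forward = (F − K)·e^(−rT) = (648.1359 − 583.36) · e^(−0.0158·8/12)
= 64.7759 × 0.989522 = 64.10

£64.10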